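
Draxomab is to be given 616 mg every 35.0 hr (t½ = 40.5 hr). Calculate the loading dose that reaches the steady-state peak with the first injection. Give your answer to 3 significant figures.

1370 mg

k = ln 2 / 40.5 = 0.01711 hr⁻¹
Accumulation ratio R = 1 / (1 − e^(−kτ)) = 1 / (1 − e^(−0.01711×35.0)) = 1 / (1 − 0.5494) = 2.219
Loading dose = maintenance dose × R = 616 × 2.219 ≈ 1370 mg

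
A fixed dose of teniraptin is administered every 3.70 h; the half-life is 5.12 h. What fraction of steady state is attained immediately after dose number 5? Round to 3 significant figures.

0.918

k = ln 2 / 5.12 = 0.1354 h⁻¹
f_n = 1 − e^(−nkτ) = 1 − e^(−5 × 0.1354 × 3.70) = 1 − e^(−2.505) = 1 − 0.08171 ≈ 0.918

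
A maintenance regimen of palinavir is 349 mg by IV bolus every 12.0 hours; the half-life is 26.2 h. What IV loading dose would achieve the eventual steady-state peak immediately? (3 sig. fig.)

1280 mg

k = ln 2 / 26.2 = 0.02646 h⁻¹
Accumulation ratio R = 1 / (1 − e^(−kτ)) = 1 / (1 − e^(−0.02646×12.0)) = 1 / (1 − 0.7280) = 3.676
Loading dose = maintenance dose × R = 349 × 3.676 ≈ 1280 mg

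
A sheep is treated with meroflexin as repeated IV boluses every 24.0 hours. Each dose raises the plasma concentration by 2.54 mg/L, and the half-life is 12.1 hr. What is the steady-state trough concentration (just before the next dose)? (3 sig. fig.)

0.860 mg/L

k = ln 2 / 12.1 = 0.05728 hr⁻¹
Fraction remaining after one interval: e^(−kτ) = e^(−0.05728 × 24.0) = 0.2529
R = 1 / (1 − 0.2529) = 1.338
Css,max = 2.54 × 1.338 = 3.400 mg/L
Css,min = Css,max × e^(−kτ) = 3.400 × 0.2529 ≈ 0.860 mg/L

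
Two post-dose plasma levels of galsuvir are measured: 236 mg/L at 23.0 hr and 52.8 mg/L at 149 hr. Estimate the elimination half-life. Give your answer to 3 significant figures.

k = ln(C₁/C₂) / (t₂ − t₁) = ln(236/52.8) / (149 − 23.0)
  = 1.497 / 126.0 = 0.01188 hr⁻¹
t½ = ln 2 / k = ln 2 / 0.01188 ≈ 58.3 hours

58.3 hours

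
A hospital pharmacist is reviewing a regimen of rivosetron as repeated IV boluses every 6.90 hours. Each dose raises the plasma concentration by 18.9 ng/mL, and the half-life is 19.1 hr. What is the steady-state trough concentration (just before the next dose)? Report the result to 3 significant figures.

66.4 ng/mL

k = ln 2 / 19.1 = 0.03629 hr⁻¹
Fraction remaining after one interval: e^(−kτ) = e^(−0.03629 × 6.90) = 0.7785
R = 1 / (1 − 0.7785) = 4.514
Css,max = 18.9 × 4.514 = 85.32 ng/mL
Css,min = Css,max × e^(−kτ) = 85.32 × 0.7785 ≈ 66.4 ng/mL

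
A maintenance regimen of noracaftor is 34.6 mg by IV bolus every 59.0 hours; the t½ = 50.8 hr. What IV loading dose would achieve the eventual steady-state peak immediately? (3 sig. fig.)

k = ln 2 / 50.8 = 0.01364 hr⁻¹
Accumulation ratio R = 1 / (1 − e^(−kτ)) = 1 / (1 − e^(−0.01364×59.0)) = 1 / (1 − 0.4471) = 1.809
Loading dose = maintenance dose × R = 34.6 × 1.809 ≈ 62.6 mg

62.6 mg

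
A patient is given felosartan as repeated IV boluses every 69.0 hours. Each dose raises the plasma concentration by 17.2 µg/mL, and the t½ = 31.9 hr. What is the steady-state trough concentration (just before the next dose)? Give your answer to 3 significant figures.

k = ln 2 / 31.9 = 0.02173 hr⁻¹
Fraction remaining after one interval: e^(−kτ) = e^(−0.02173 × 69.0) = 0.2233
R = 1 / (1 − 0.2233) = 1.287
Css,max = 17.2 × 1.287 = 22.14 µg/mL
Css,min = Css,max × e^(−kτ) = 22.14 × 0.2233 ≈ 4.94 µg/mL

4.94 µg/mL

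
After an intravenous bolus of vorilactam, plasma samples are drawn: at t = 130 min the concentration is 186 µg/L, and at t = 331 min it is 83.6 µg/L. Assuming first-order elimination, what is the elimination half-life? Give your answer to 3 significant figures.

k = ln(C₁/C₂) / (t₂ − t₁) = ln(186/83.6) / (331 − 130)
  = 0.7997 / 201.0 = 0.003979 min⁻¹
t½ = ln 2 / k = ln 2 / 0.003979 ≈ 174 minutes

174 minutes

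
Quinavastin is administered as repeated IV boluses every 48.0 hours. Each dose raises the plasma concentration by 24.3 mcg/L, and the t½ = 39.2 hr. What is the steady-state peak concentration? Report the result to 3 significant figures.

k = ln 2 / 39.2 = 0.01768 hr⁻¹
Fraction remaining after one interval: e^(−kτ) = e^(−0.01768 × 48.0) = 0.4279
R = 1 / (1 − 0.4279) = 1.748
Css,max = 24.3 × 1.748 ≈ 42.5 mcg/L

42.5 mcg/L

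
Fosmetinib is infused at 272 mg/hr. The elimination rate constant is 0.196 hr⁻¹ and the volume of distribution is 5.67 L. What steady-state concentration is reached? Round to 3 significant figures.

CL = k · V = 0.196 × 5.67 = 1.111 L/hr
Css = rate / CL = 272 / 1.111 ≈ 245 mg/L

245 mg/L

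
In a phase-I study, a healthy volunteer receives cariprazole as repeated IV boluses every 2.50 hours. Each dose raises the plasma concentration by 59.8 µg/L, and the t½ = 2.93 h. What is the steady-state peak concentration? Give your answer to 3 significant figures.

k = ln 2 / 2.93 = 0.2366 h⁻¹
Fraction remaining after one interval: e^(−kτ) = e^(−0.2366 × 2.50) = 0.5535
R = 1 / (1 − 0.5535) = 2.240
Css,max = 59.8 × 2.240 ≈ 134 µg/L

134 µg/L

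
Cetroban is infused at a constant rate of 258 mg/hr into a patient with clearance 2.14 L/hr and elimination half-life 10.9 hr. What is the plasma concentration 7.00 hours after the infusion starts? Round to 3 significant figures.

43.3 mg/L

Css = rate / CL = 258 / 2.14 = 120.6 mg/L
k = ln 2 / 10.9 = 0.06359 hr⁻¹
C(t) = Css (1 − e^(−kt)) = 120.6 × (1 − e^(−0.4451)) = 120.6 × 0.3593 ≈ 43.3 mg/L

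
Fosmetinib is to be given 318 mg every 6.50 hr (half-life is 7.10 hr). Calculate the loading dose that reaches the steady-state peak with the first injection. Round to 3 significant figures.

k = ln 2 / 7.10 = 0.09763 hr⁻¹
Accumulation ratio R = 1 / (1 − e^(−kτ)) = 1 / (1 − e^(−0.09763×6.50)) = 1 / (1 − 0.5302) = 2.128
Loading dose = maintenance dose × R = 318 × 2.128 ≈ 677 mg

677 mg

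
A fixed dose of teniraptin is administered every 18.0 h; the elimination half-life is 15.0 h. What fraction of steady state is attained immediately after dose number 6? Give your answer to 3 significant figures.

0.993

k = ln 2 / 15.0 = 0.04621 h⁻¹
f_n = 1 − e^(−nkτ) = 1 − e^(−6 × 0.04621 × 18.0) = 1 − e^(−4.991) = 1 − 0.006801 ≈ 0.993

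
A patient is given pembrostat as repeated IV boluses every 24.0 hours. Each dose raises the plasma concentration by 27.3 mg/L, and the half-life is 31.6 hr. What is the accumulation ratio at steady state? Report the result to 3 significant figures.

k = ln 2 / 31.6 = 0.02194 hr⁻¹
Fraction remaining after one interval: e^(−kτ) = e^(−0.02194 × 24.0) = 0.5907
R = 1 / (1 − 0.5907) = 1 / 0.4093 ≈ 2.44

2.44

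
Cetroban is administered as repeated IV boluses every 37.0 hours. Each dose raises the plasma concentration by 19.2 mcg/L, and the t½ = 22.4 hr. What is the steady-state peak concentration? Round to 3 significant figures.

k = ln 2 / 22.4 = 0.03094 hr⁻¹
Fraction remaining after one interval: e^(−kτ) = e^(−0.03094 × 37.0) = 0.3182
R = 1 / (1 − 0.3182) = 1.467
Css,max = 19.2 × 1.467 ≈ 28.2 mcg/L

28.2 mcg/L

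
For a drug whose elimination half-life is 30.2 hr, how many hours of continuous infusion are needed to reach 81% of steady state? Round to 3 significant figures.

72.4 hours

k = ln 2 / 30.2 = 0.02295 hr⁻¹
f = 1 − e^(−kt)  ⇒  t = −ln(1 − f) / k
t = −ln(1 − 0.81) / 0.02295 = 1.661 / 0.02295 ≈ 72.4 hours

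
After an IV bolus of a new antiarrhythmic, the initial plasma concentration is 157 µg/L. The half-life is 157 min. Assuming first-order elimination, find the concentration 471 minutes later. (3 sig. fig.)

19.6 µg/L

k = ln 2 / 157 = 0.004415 min⁻¹
C(t) = C₀ e^(−kt) = 157 × e^(−0.004415 × 471) = 157 × e^(−2.079) = 157 × 0.1250 ≈ 19.6 µg/L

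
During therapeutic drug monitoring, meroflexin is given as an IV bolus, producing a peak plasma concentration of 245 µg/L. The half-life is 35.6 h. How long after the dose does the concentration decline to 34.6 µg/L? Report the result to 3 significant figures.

k = ln 2 / 35.6 = 0.01947 h⁻¹
C(t) = C₀ e^(−kt)  ⇒  t = ln(C₀/C) / k
t = ln(245/34.6) / 0.01947 = 1.957 / 0.01947 ≈ 101 hours

101 hours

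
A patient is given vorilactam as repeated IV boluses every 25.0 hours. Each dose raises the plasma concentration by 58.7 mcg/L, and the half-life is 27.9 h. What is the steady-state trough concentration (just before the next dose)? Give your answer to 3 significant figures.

68.2 mcg/L

k = ln 2 / 27.9 = 0.02484 h⁻¹
Fraction remaining after one interval: e^(−kτ) = e^(−0.02484 × 25.0) = 0.5374
R = 1 / (1 − 0.5374) = 2.161
Css,max = 58.7 × 2.161 = 126.9 mcg/L
Css,min = Css,max × e^(−kτ) = 126.9 × 0.5374 ≈ 68.2 mcg/L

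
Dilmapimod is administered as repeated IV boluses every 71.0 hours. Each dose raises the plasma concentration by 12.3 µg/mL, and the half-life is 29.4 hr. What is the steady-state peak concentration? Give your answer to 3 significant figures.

15.1 µg/mL

k = ln 2 / 29.4 = 0.02358 hr⁻¹
Fraction remaining after one interval: e^(−kτ) = e^(−0.02358 × 71.0) = 0.1875
R = 1 / (1 − 0.1875) = 1.231
Css,max = 12.3 × 1.231 ≈ 15.1 µg/mL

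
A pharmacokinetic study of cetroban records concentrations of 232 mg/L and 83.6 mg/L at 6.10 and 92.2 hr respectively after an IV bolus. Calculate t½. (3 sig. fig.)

58.5 hours

k = ln(C₁/C₂) / (t₂ − t₁) = ln(232/83.6) / (92.2 − 6.10)
  = 1.021 / 86.10 = 0.01185 hr⁻¹
t½ = ln 2 / k = ln 2 / 0.01185 ≈ 58.5 hours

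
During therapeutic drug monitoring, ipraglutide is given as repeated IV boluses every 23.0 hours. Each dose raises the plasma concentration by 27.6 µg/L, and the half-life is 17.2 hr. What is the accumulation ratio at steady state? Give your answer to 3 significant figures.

k = ln 2 / 17.2 = 0.04030 hr⁻¹
Fraction remaining after one interval: e^(−kτ) = e^(−0.04030 × 23.0) = 0.3958
R = 1 / (1 − 0.3958) = 1 / 0.6042 ≈ 1.66

1.66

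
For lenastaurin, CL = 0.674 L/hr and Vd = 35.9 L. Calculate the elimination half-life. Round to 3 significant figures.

k = CL / V = 0.674 / 35.9 = 0.01877 hr⁻¹
t½ = ln 2 / k = ln 2 / 0.01877 ≈ 36.9 hours

36.9 hours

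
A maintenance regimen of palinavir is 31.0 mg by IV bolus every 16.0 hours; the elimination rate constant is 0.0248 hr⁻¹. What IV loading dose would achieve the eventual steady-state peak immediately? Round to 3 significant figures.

94.6 mg

Accumulation ratio R = 1 / (1 − e^(−kτ)) = 1 / (1 − e^(−0.02480×16.0)) = 1 / (1 − 0.6725) = 3.053
Loading dose = maintenance dose × R = 31.0 × 3.053 ≈ 94.6 mg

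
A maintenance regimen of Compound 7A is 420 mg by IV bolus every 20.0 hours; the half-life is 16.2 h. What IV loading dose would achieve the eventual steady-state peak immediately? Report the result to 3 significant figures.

k = ln 2 / 16.2 = 0.04279 h⁻¹
Accumulation ratio R = 1 / (1 − e^(−kτ)) = 1 / (1 − e^(−0.04279×20.0)) = 1 / (1 − 0.4250) = 1.739
Loading dose = maintenance dose × R = 420 × 1.739 ≈ 730 mg

730 mg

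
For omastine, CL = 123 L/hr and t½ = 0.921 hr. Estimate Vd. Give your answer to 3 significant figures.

k = ln 2 / t½ = ln 2 / 0.921 = 0.7526 hr⁻¹
V = CL / k = 123 / 0.7526 ≈ 163 L

163 L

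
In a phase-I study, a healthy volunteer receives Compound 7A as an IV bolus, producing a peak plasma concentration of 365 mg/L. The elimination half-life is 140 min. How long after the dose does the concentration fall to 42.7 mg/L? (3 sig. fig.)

k = ln 2 / 140 = 0.004951 min⁻¹
C(t) = C₀ e^(−kt)  ⇒  t = ln(C₀/C) / k
t = ln(365/42.7) / 0.004951 = 2.146 / 0.004951 ≈ 433 minutes

433 minutes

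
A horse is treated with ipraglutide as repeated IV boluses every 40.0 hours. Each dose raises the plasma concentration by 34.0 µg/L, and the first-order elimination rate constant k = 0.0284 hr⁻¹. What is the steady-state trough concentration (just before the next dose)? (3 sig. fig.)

Fraction remaining after one interval: e^(−kτ) = e^(−0.02840 × 40.0) = 0.3211
R = 1 / (1 − 0.3211) = 1.473
Css,max = 34.0 × 1.473 = 50.08 µg/L
Css,min = Css,max × e^(−kτ) = 50.08 × 0.3211 ≈ 16.1 µg/L

16.1 µg/L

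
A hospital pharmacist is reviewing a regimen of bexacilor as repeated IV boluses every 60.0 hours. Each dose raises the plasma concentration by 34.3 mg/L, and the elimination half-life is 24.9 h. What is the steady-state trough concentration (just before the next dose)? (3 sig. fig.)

7.95 mg/L

k = ln 2 / 24.9 = 0.02784 h⁻¹
Fraction remaining after one interval: e^(−kτ) = e^(−0.02784 × 60.0) = 0.1882
R = 1 / (1 − 0.1882) = 1.232
Css,max = 34.3 × 1.232 = 42.25 mg/L
Css,min = Css,max × e^(−kτ) = 42.25 × 0.1882 ≈ 7.95 mg/L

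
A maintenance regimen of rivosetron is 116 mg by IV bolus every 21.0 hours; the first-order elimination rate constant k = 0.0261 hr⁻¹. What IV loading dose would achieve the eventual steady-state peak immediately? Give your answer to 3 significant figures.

Accumulation ratio R = 1 / (1 − e^(−kτ)) = 1 / (1 − e^(−0.02610×21.0)) = 1 / (1 − 0.5780) = 2.370
Loading dose = maintenance dose × R = 116 × 2.370 ≈ 275 mg

275 mg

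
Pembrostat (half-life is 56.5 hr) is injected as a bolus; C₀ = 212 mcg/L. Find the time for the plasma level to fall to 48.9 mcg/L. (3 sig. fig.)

k = ln 2 / 56.5 = 0.01227 hr⁻¹
C(t) = C₀ e^(−kt)  ⇒  t = ln(C₀/C) / k
t = ln(212/48.9) / 0.01227 = 1.467 / 0.01227 ≈ 120 hours

120 hours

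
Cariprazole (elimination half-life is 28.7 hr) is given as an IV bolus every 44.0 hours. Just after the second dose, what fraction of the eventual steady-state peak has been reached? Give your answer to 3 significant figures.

0.881

k = ln 2 / 28.7 = 0.02415 hr⁻¹
f_n = 1 − e^(−nkτ) = 1 − e^(−2 × 0.02415 × 44.0) = 1 − e^(−2.125) = 1 − 0.1194 ≈ 0.881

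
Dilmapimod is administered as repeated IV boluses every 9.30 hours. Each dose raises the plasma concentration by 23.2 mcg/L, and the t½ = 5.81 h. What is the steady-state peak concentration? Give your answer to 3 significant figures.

34.6 mcg/L

k = ln 2 / 5.81 = 0.1193 h⁻¹
Fraction remaining after one interval: e^(−kτ) = e^(−0.1193 × 9.30) = 0.3297
R = 1 / (1 − 0.3297) = 1.492
Css,max = 23.2 × 1.492 ≈ 34.6 mcg/L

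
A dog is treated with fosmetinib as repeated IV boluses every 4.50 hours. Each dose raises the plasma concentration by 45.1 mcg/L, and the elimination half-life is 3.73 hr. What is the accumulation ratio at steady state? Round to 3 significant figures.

k = ln 2 / 3.73 = 0.1858 hr⁻¹
Fraction remaining after one interval: e^(−kτ) = e^(−0.1858 × 4.50) = 0.4333
R = 1 / (1 − 0.4333) = 1 / 0.5667 ≈ 1.76

1.76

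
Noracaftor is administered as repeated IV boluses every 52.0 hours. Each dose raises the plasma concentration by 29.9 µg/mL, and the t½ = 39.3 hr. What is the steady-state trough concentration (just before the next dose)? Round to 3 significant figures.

k = ln 2 / 39.3 = 0.01764 hr⁻¹
Fraction remaining after one interval: e^(−kτ) = e^(−0.01764 × 52.0) = 0.3997
R = 1 / (1 − 0.3997) = 1.666
Css,max = 29.9 × 1.666 = 49.81 µg/mL
Css,min = Css,max × e^(−kτ) = 49.81 × 0.3997 ≈ 19.9 µg/mL

19.9 µg/mL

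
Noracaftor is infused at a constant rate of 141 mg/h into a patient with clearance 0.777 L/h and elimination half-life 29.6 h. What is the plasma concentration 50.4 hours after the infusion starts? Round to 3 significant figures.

126 µg/mL

Css = rate / CL = 141 / 0.777 = 181.5 µg/mL
k = ln 2 / 29.6 = 0.02342 h⁻¹
C(t) = Css (1 − e^(−kt)) = 181.5 × (1 − e^(−1.180)) = 181.5 × 0.6928 ≈ 126 µg/mL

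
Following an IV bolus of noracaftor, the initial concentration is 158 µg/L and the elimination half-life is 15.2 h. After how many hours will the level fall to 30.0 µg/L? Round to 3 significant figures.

36.4 hours

k = ln 2 / 15.2 = 0.04560 h⁻¹
C(t) = C₀ e^(−kt)  ⇒  t = ln(C₀/C) / k
t = ln(158/30.0) / 0.04560 = 1.661 / 0.04560 ≈ 36.4 hours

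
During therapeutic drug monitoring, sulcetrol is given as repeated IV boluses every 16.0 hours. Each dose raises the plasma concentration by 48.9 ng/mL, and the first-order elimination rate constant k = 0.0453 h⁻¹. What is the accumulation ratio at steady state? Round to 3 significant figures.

1.94

Fraction remaining after one interval: e^(−kτ) = e^(−0.04530 × 16.0) = 0.4844
R = 1 / (1 − 0.4844) = 1 / 0.5156 ≈ 1.94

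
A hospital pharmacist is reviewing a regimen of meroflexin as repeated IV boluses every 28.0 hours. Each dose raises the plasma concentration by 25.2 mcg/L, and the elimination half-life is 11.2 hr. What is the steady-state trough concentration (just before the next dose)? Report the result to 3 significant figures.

k = ln 2 / 11.2 = 0.06189 hr⁻¹
Fraction remaining after one interval: e^(−kτ) = e^(−0.06189 × 28.0) = 0.1768
R = 1 / (1 − 0.1768) = 1.215
Css,max = 25.2 × 1.215 = 30.61 mcg/L
Css,min = Css,max × e^(−kτ) = 30.61 × 0.1768 ≈ 5.41 mcg/L

5.41 mcg/L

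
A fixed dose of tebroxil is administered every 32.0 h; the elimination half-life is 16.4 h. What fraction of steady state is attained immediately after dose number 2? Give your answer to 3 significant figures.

k = ln 2 / 16.4 = 0.04227 h⁻¹
f_n = 1 − e^(−nkτ) = 1 − e^(−2 × 0.04227 × 32.0) = 1 − e^(−2.705) = 1 − 0.06687 ≈ 0.933

0.933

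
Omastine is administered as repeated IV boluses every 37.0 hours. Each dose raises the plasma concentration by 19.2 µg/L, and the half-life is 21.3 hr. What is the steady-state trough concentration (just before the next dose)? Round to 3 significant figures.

8.23 µg/L

k = ln 2 / 21.3 = 0.03254 hr⁻¹
Fraction remaining after one interval: e^(−kτ) = e^(−0.03254 × 37.0) = 0.3000
R = 1 / (1 − 0.3000) = 1.429
Css,max = 19.2 × 1.429 = 27.43 µg/L
Css,min = Css,max × e^(−kτ) = 27.43 × 0.3000 ≈ 8.23 µg/L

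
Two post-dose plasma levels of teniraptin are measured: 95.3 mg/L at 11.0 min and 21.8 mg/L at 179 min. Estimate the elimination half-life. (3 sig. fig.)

k = ln(C₁/C₂) / (t₂ − t₁) = ln(95.3/21.8) / (179 − 11.0)
  = 1.475 / 168.0 = 0.008780 min⁻¹
t½ = ln 2 / k = ln 2 / 0.008780 ≈ 78.9 minutes

78.9 minutes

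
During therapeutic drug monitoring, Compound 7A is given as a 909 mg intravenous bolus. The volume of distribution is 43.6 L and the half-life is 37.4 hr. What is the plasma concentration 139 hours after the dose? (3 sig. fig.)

1.59 µg/mL

C₀ = dose / V = 909 / 43.6 = 20.85 µg/mL
k = ln 2 / 37.4 = 0.01853 hr⁻¹
C(t) = C₀ e^(−kt) = 20.85 × e^(−0.01853 × 139) = 20.85 × e^(−2.576) = 20.85 × 0.07607 ≈ 1.59 µg/mL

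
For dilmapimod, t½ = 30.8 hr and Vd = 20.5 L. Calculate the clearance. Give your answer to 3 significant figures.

k = ln 2 / t½ = ln 2 / 30.8 = 0.02250 hr⁻¹
CL = k · V = 0.02250 × 20.5 ≈ 0.461 L/hr

0.461 L/hr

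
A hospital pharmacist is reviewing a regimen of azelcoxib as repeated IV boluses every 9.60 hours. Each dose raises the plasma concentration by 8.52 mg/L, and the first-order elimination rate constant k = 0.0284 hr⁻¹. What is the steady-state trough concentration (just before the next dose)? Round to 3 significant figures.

27.2 mg/L

Fraction remaining after one interval: e^(−kτ) = e^(−0.02840 × 9.60) = 0.7614
R = 1 / (1 − 0.7614) = 4.191
Css,max = 8.52 × 4.191 = 35.70 mg/L
Css,min = Css,max × e^(−kτ) = 35.70 × 0.7614 ≈ 27.2 mg/L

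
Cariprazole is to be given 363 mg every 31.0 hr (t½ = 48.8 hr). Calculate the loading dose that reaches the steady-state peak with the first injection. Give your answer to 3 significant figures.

k = ln 2 / 48.8 = 0.01420 hr⁻¹
Accumulation ratio R = 1 / (1 − e^(−kτ)) = 1 / (1 − e^(−0.01420×31.0)) = 1 / (1 − 0.6438) = 2.808
Loading dose = maintenance dose × R = 363 × 2.808 ≈ 1020 mg

1020 mg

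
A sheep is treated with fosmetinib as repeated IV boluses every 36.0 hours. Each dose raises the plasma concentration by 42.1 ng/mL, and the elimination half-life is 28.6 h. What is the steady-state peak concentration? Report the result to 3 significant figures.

k = ln 2 / 28.6 = 0.02424 h⁻¹
Fraction remaining after one interval: e^(−kτ) = e^(−0.02424 × 36.0) = 0.4179
R = 1 / (1 − 0.4179) = 1.718
Css,max = 42.1 × 1.718 ≈ 72.3 ng/mL

72.3 ng/mL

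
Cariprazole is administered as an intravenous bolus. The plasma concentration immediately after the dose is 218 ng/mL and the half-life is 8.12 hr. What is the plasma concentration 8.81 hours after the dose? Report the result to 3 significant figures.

k = ln 2 / 8.12 = 0.08536 hr⁻¹
C(t) = C₀ e^(−kt) = 218 × e^(−0.08536 × 8.81) = 218 × e^(−0.7520) = 218 × 0.4714 ≈ 103 ng/mL

103 ng/mL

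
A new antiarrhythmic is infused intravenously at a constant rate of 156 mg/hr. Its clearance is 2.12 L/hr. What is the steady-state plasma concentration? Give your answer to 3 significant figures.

73.6 mg/L

Css = infusion rate / CL = 156 / 2.12 ≈ 73.6 mg/L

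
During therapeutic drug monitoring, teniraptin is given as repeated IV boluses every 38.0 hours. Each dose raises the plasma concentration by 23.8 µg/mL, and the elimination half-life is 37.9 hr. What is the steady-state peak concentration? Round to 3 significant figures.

k = ln 2 / 37.9 = 0.01829 hr⁻¹
Fraction remaining after one interval: e^(−kτ) = e^(−0.01829 × 38.0) = 0.4991
R = 1 / (1 − 0.4991) = 1.996
Css,max = 23.8 × 1.996 ≈ 47.5 µg/mL

47.5 µg/mL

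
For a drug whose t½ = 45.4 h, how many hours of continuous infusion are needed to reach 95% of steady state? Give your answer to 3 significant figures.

k = ln 2 / 45.4 = 0.01527 h⁻¹
f = 1 − e^(−kt)  ⇒  t = −ln(1 − f) / k
t = −ln(1 − 0.95) / 0.01527 = 2.996 / 0.01527 ≈ 196 hours

196 hours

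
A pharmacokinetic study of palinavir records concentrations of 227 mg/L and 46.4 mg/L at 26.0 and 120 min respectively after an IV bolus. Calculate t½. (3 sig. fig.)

k = ln(C₁/C₂) / (t₂ − t₁) = ln(227/46.4) / (120 − 26.0)
  = 1.588 / 94.00 = 0.01689 min⁻¹
t½ = ln 2 / k = ln 2 / 0.01689 ≈ 41.0 minutes

41.0 minutes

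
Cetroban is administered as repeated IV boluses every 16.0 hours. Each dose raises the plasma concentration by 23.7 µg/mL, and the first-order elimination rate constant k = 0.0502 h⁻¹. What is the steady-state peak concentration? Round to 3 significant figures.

42.9 µg/mL

Fraction remaining after one interval: e^(−kτ) = e^(−0.05020 × 16.0) = 0.4479
R = 1 / (1 − 0.4479) = 1.811
Css,max = 23.7 × 1.811 ≈ 42.9 µg/mL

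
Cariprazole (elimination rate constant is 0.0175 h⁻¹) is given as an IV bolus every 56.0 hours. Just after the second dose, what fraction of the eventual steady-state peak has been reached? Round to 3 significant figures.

f_n = 1 − e^(−nkτ) = 1 − e^(−2 × 0.01750 × 56.0) = 1 − e^(−1.960) = 1 − 0.1409 ≈ 0.859

0.859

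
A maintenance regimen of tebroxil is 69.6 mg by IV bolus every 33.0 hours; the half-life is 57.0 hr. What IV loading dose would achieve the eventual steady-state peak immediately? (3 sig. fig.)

211 mg

k = ln 2 / 57.0 = 0.01216 hr⁻¹
Accumulation ratio R = 1 / (1 − e^(−kτ)) = 1 / (1 − e^(−0.01216×33.0)) = 1 / (1 − 0.6695) = 3.025
Loading dose = maintenance dose × R = 69.6 × 3.025 ≈ 211 mg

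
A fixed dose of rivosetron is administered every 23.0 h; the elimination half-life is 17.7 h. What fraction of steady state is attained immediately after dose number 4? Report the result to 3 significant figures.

k = ln 2 / 17.7 = 0.03916 h⁻¹
f_n = 1 − e^(−nkτ) = 1 − e^(−4 × 0.03916 × 23.0) = 1 − e^(−3.603) = 1 − 0.02725 ≈ 0.973

0.973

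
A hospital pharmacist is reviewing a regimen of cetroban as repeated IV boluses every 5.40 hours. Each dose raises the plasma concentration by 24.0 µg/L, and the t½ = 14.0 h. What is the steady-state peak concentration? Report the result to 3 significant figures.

102 µg/L

k = ln 2 / 14.0 = 0.04951 h⁻¹
Fraction remaining after one interval: e^(−kτ) = e^(−0.04951 × 5.40) = 0.7654
R = 1 / (1 − 0.7654) = 4.263
Css,max = 24.0 × 4.263 ≈ 102 µg/L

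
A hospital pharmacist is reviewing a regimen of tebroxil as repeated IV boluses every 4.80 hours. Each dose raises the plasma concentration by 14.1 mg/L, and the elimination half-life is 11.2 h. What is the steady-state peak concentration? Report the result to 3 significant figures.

k = ln 2 / 11.2 = 0.06189 h⁻¹
Fraction remaining after one interval: e^(−kτ) = e^(−0.06189 × 4.80) = 0.7430
R = 1 / (1 − 0.7430) = 3.891
Css,max = 14.1 × 3.891 ≈ 54.9 mg/L

54.9 mg/L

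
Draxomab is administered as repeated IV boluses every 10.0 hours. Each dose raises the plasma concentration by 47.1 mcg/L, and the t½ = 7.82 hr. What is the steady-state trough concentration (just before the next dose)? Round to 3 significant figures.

k = ln 2 / 7.82 = 0.08864 hr⁻¹
Fraction remaining after one interval: e^(−kτ) = e^(−0.08864 × 10.0) = 0.4121
R = 1 / (1 − 0.4121) = 1.701
Css,max = 47.1 × 1.701 = 80.12 mcg/L
Css,min = Css,max × e^(−kτ) = 80.12 × 0.4121 ≈ 33.0 mcg/L

33.0 mcg/L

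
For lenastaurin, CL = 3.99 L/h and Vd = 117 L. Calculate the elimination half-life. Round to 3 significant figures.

20.3 hours

k = CL / V = 3.99 / 117 = 0.03410 h⁻¹
t½ = ln 2 / k = ln 2 / 0.03410 ≈ 20.3 hours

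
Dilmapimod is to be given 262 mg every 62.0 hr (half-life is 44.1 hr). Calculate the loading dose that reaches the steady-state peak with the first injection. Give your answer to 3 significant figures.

421 mg

k = ln 2 / 44.1 = 0.01572 hr⁻¹
Accumulation ratio R = 1 / (1 − e^(−kτ)) = 1 / (1 − e^(−0.01572×62.0)) = 1 / (1 − 0.3774) = 1.606
Loading dose = maintenance dose × R = 262 × 1.606 ≈ 421 mg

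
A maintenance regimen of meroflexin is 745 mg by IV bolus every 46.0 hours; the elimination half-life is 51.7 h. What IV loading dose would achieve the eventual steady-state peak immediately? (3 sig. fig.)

1620 mg

k = ln 2 / 51.7 = 0.01341 h⁻¹
Accumulation ratio R = 1 / (1 − e^(−kτ)) = 1 / (1 − e^(−0.01341×46.0)) = 1 / (1 − 0.5397) = 2.173
Loading dose = maintenance dose × R = 745 × 2.173 ≈ 1620 mg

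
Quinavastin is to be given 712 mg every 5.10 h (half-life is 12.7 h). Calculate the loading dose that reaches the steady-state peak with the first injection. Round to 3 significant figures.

2930 mg

k = ln 2 / 12.7 = 0.05458 h⁻¹
Accumulation ratio R = 1 / (1 − e^(−kτ)) = 1 / (1 − e^(−0.05458×5.10)) = 1 / (1 − 0.7570) = 4.116
Loading dose = maintenance dose × R = 712 × 4.116 ≈ 2930 mg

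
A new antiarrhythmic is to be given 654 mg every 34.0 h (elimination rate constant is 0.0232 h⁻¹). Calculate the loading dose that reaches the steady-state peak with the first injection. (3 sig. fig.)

1200 mg

Accumulation ratio R = 1 / (1 − e^(−kτ)) = 1 / (1 − e^(−0.02320×34.0)) = 1 / (1 − 0.4544) = 1.833
Loading dose = maintenance dose × R = 654 × 1.833 ≈ 1200 mg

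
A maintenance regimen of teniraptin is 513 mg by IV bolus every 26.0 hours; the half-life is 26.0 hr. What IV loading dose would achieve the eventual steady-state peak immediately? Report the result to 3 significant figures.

1030 mg

k = ln 2 / 26.0 = 0.02666 hr⁻¹
Accumulation ratio R = 1 / (1 − e^(−kτ)) = 1 / (1 − e^(−0.02666×26.0)) = 1 / (1 − 0.5000) = 2.000
Loading dose = maintenance dose × R = 513 × 2.000 ≈ 1030 mg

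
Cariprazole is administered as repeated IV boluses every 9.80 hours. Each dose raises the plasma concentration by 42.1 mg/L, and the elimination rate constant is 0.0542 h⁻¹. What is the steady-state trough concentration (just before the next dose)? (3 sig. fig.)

60.1 mg/L

Fraction remaining after one interval: e^(−kτ) = e^(−0.05420 × 9.80) = 0.5879
R = 1 / (1 − 0.5879) = 2.427
Css,max = 42.1 × 2.427 = 102.2 mg/L
Css,min = Css,max × e^(−kτ) = 102.2 × 0.5879 ≈ 60.1 mg/L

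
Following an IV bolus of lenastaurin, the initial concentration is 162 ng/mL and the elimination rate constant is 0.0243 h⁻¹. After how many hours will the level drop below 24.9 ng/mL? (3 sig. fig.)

77.1 hours

C(t) = C₀ e^(−kt)  ⇒  t = ln(C₀/C) / k
t = ln(162/24.9) / 0.02430 = 1.873 / 0.02430 ≈ 77.1 hours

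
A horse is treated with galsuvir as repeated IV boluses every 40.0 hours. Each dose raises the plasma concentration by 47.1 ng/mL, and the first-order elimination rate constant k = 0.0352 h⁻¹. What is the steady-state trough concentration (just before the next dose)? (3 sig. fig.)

Fraction remaining after one interval: e^(−kτ) = e^(−0.03520 × 40.0) = 0.2446
R = 1 / (1 − 0.2446) = 1.324
Css,max = 47.1 × 1.324 = 62.35 ng/mL
Css,min = Css,max × e^(−kτ) = 62.35 × 0.2446 ≈ 15.3 ng/mL

15.3 ng/mL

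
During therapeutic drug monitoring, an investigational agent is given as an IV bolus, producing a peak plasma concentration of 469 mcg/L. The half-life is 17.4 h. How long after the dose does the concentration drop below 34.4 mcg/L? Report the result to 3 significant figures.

k = ln 2 / 17.4 = 0.03984 h⁻¹
C(t) = C₀ e^(−kt)  ⇒  t = ln(C₀/C) / k
t = ln(469/34.4) / 0.03984 = 2.613 / 0.03984 ≈ 65.6 hours

65.6 hours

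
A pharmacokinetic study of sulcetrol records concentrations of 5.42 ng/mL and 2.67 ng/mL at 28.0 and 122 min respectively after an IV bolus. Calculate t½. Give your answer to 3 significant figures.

k = ln(C₁/C₂) / (t₂ − t₁) = ln(5.42/2.67) / (122 − 28.0)
  = 0.7080 / 94.00 = 0.007532 min⁻¹
t½ = ln 2 / k = ln 2 / 0.007532 ≈ 92.0 minutes

92.0 minutes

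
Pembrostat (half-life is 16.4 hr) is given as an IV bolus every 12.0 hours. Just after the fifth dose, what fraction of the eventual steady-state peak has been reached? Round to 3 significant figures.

k = ln 2 / 16.4 = 0.04227 hr⁻¹
f_n = 1 − e^(−nkτ) = 1 − e^(−5 × 0.04227 × 12.0) = 1 − e^(−2.536) = 1 − 0.07919 ≈ 0.921

0.921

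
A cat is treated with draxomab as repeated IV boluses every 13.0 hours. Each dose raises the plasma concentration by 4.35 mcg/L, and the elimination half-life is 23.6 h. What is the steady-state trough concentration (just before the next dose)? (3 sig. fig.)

k = ln 2 / 23.6 = 0.02937 h⁻¹
Fraction remaining after one interval: e^(−kτ) = e^(−0.02937 × 13.0) = 0.6826
R = 1 / (1 − 0.6826) = 3.151
Css,max = 4.35 × 3.151 = 13.71 mcg/L
Css,min = Css,max × e^(−kτ) = 13.71 × 0.6826 ≈ 9.36 mcg/L

9.36 mcg/L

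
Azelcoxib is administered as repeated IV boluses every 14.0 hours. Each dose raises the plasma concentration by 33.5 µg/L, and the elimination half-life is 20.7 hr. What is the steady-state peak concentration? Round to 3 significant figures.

89.5 µg/L

k = ln 2 / 20.7 = 0.03349 hr⁻¹
Fraction remaining after one interval: e^(−kτ) = e^(−0.03349 × 14.0) = 0.6258
R = 1 / (1 − 0.6258) = 2.672
Css,max = 33.5 × 2.672 ≈ 89.5 µg/L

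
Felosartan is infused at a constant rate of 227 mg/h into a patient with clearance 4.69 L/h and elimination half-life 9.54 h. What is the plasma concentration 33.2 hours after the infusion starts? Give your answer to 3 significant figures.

Css = rate / CL = 227 / 4.69 = 48.40 µg/mL
k = ln 2 / 9.54 = 0.07266 h⁻¹
C(t) = Css (1 − e^(−kt)) = 48.40 × (1 − e^(−2.412)) = 48.40 × 0.9104 ≈ 44.1 µg/mL

44.1 µg/mL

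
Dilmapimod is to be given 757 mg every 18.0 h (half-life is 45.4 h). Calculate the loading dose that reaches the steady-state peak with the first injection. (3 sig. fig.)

3150 mg

k = ln 2 / 45.4 = 0.01527 h⁻¹
Accumulation ratio R = 1 / (1 − e^(−kτ)) = 1 / (1 − e^(−0.01527×18.0)) = 1 / (1 − 0.7597) = 4.162
Loading dose = maintenance dose × R = 757 × 4.162 ≈ 3150 mg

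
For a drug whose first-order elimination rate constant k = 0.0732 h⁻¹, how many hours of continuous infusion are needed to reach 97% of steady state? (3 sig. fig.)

f = 1 − e^(−kt)  ⇒  t = −ln(1 − f) / k
t = −ln(1 − 0.97) / 0.07320 = 3.507 / 0.07320 ≈ 47.9 hours

47.9 hours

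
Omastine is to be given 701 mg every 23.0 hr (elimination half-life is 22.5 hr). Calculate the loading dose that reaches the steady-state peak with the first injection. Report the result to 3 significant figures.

1380 mg

k = ln 2 / 22.5 = 0.03081 hr⁻¹
Accumulation ratio R = 1 / (1 − e^(−kτ)) = 1 / (1 − e^(−0.03081×23.0)) = 1 / (1 − 0.4924) = 1.970
Loading dose = maintenance dose × R = 701 × 1.970 ≈ 1380 mg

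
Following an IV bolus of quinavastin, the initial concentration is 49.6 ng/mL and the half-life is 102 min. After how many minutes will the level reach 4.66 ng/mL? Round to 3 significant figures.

348 minutes

k = ln 2 / 102 = 0.006796 min⁻¹
C(t) = C₀ e^(−kt)  ⇒  t = ln(C₀/C) / k
t = ln(49.6/4.66) / 0.006796 = 2.365 / 0.006796 ≈ 348 minutes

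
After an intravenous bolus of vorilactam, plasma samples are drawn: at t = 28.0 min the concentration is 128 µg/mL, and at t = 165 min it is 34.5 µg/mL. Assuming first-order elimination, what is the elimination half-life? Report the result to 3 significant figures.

k = ln(C₁/C₂) / (t₂ − t₁) = ln(128/34.5) / (165 − 28.0)
  = 1.311 / 137.0 = 0.009570 min⁻¹
t½ = ln 2 / k = ln 2 / 0.009570 ≈ 72.4 minutes

72.4 minutes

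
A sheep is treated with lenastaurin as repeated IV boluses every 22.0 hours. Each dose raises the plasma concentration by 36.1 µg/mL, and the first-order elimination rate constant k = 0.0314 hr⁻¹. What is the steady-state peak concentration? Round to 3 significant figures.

Fraction remaining after one interval: e^(−kτ) = e^(−0.03140 × 22.0) = 0.5012
R = 1 / (1 − 0.5012) = 2.005
Css,max = 36.1 × 2.005 ≈ 72.4 µg/mL

72.4 µg/mL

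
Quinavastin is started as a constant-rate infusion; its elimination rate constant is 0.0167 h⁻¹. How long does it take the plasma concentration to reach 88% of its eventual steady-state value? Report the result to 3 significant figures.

127 hours

f = 1 − e^(−kt)  ⇒  t = −ln(1 − f) / k
t = −ln(1 − 0.88) / 0.01670 = 2.120 / 0.01670 ≈ 127 hours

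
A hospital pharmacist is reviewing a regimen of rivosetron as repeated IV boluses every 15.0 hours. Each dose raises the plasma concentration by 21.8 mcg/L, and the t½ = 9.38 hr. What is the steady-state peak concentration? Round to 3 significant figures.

k = ln 2 / 9.38 = 0.07390 hr⁻¹
Fraction remaining after one interval: e^(−kτ) = e^(−0.07390 × 15.0) = 0.3301
R = 1 / (1 − 0.3301) = 1.493
Css,max = 21.8 × 1.493 ≈ 32.5 mcg/L

32.5 mcg/L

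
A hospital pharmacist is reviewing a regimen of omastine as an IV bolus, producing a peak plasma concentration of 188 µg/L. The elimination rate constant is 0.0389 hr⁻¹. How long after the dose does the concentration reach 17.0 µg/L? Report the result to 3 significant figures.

61.8 hours

C(t) = C₀ e^(−kt)  ⇒  t = ln(C₀/C) / k
t = ln(188/17.0) / 0.03890 = 2.403 / 0.03890 ≈ 61.8 hours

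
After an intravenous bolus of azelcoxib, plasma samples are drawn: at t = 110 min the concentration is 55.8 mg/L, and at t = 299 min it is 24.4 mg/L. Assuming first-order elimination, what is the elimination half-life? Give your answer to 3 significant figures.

k = ln(C₁/C₂) / (t₂ − t₁) = ln(55.8/24.4) / (299 − 110)
  = 0.8272 / 189.0 = 0.004377 min⁻¹
t½ = ln 2 / k = ln 2 / 0.004377 ≈ 158 minutes

158 minutes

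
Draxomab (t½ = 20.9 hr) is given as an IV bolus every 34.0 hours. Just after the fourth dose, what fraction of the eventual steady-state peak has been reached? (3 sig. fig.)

0.989

k = ln 2 / 20.9 = 0.03316 hr⁻¹
f_n = 1 − e^(−nkτ) = 1 − e^(−4 × 0.03316 × 34.0) = 1 − e^(−4.510) = 1 − 0.01099 ≈ 0.989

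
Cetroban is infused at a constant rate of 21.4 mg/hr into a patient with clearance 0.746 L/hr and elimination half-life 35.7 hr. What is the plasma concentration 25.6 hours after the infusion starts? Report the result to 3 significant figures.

11.2 µg/mL

Css = rate / CL = 21.4 / 0.746 = 28.69 µg/mL
k = ln 2 / 35.7 = 0.01942 hr⁻¹
C(t) = Css (1 − e^(−kt)) = 28.69 × (1 − e^(−0.4970)) = 28.69 × 0.3917 ≈ 11.2 µg/mL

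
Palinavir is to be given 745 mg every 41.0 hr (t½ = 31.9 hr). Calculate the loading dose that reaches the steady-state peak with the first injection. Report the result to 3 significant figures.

k = ln 2 / 31.9 = 0.02173 hr⁻¹
Accumulation ratio R = 1 / (1 − e^(−kτ)) = 1 / (1 − e^(−0.02173×41.0)) = 1 / (1 − 0.4103) = 1.696
Loading dose = maintenance dose × R = 745 × 1.696 ≈ 1260 mg

1260 mg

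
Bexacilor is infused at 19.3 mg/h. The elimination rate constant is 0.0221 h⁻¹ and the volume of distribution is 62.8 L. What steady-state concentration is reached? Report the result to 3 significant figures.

CL = k · V = 0.0221 × 62.8 = 1.388 L/h
Css = rate / CL = 19.3 / 1.388 ≈ 13.9 mg/L

13.9 mg/L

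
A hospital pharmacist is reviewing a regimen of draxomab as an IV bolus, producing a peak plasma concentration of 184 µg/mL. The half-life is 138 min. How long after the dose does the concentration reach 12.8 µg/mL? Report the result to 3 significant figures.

k = ln 2 / 138 = 0.005023 min⁻¹
C(t) = C₀ e^(−kt)  ⇒  t = ln(C₀/C) / k
t = ln(184/12.8) / 0.005023 = 2.665 / 0.005023 ≈ 531 minutes

531 minutes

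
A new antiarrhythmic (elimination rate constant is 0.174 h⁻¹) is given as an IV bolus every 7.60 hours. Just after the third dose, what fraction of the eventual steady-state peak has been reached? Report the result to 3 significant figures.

f_n = 1 − e^(−nkτ) = 1 − e^(−3 × 0.1740 × 7.60) = 1 − e^(−3.967) = 1 − 0.01893 ≈ 0.981

0.981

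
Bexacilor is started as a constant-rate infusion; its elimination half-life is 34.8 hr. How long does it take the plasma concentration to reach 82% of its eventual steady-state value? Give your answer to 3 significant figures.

86.1 hours

k = ln 2 / 34.8 = 0.01992 hr⁻¹
f = 1 − e^(−kt)  ⇒  t = −ln(1 − f) / k
t = −ln(1 − 0.82) / 0.01992 = 1.715 / 0.01992 ≈ 86.1 hours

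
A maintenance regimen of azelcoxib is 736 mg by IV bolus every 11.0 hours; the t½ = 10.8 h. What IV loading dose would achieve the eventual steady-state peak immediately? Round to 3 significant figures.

1450 mg

k = ln 2 / 10.8 = 0.06418 h⁻¹
Accumulation ratio R = 1 / (1 − e^(−kτ)) = 1 / (1 − e^(−0.06418×11.0)) = 1 / (1 − 0.4936) = 1.975
Loading dose = maintenance dose × R = 736 × 1.975 ≈ 1450 mg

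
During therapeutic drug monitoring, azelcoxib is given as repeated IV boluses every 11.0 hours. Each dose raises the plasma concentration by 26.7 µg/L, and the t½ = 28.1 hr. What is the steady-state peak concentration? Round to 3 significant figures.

112 µg/L

k = ln 2 / 28.1 = 0.02467 hr⁻¹
Fraction remaining after one interval: e^(−kτ) = e^(−0.02467 × 11.0) = 0.7624
R = 1 / (1 − 0.7624) = 4.208
Css,max = 26.7 × 4.208 ≈ 112 µg/L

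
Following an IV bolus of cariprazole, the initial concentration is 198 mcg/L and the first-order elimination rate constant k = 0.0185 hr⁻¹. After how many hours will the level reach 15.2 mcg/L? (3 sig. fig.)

139 hours

C(t) = C₀ e^(−kt)  ⇒  t = ln(C₀/C) / k
t = ln(198/15.2) / 0.01850 = 2.567 / 0.01850 ≈ 139 hours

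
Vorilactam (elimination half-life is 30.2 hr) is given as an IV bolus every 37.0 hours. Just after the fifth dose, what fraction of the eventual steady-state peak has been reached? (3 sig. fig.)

k = ln 2 / 30.2 = 0.02295 hr⁻¹
f_n = 1 − e^(−nkτ) = 1 − e^(−5 × 0.02295 × 37.0) = 1 − e^(−4.246) = 1 − 0.01432 ≈ 0.986

0.986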